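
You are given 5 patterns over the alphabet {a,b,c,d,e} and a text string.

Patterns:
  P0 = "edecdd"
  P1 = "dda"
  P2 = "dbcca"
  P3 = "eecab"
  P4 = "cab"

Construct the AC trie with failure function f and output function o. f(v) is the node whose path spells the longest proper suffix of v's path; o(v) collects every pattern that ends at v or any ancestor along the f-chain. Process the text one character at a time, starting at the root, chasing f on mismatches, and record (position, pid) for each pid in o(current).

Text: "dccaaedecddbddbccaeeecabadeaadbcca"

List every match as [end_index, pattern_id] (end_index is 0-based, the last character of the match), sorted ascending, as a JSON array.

Build:
Trie (insert patterns):
  n0 'ε': c→18 d→7 e→1
  n1 'e': d→2 e→14
  n2 'ed': e→3
  n3 'ede': c→4
  n4 'edec': d→5
  n5 'edecd': d→6
  n6 'edecdd': ·  ←P0
  n7 'd': b→10 d→8
  n8 'dd': a→9
  n9 'dda': ·  ←P1
  n10 'db': c→11
  n11 'dbc': c→12
  n12 'dbcc': a→13
  n13 'dbcca': ·  ←P2
  n14 'ee': c→15
  n15 'eec': a→16
  n16 'eeca': b→17
  n17 'eecab': ·  ←P3
  n18 'c': a→19
  n19 'ca': b→20
  n20 'cab': ·  ←P4

Failure links (BFS by depth):
  n1('e'): parent n0 fail=0; on 'e' 0 → fail=0;  out ∅∪∅=∅
  n7('d'): parent n0 fail=0; on 'd' 0 → fail=0;  out ∅∪∅=∅
  n18('c'): parent n0 fail=0; on 'c' 0 → fail=0;  out ∅∪∅=∅
  n2('ed'): parent n1 fail=0; on 'd' 0 → fail=7;  out ∅∪∅=∅
  n8('dd'): parent n7 fail=0; on 'd' 0 → fail=7;  out ∅∪∅=∅
  n10('db'): parent n7 fail=0; on 'b' 0 → fail=0;  out ∅∪∅=∅
  n14('ee'): parent n1 fail=0; on 'e' 0 → fail=1;  out ∅∪∅=∅
  n19('ca'): parent n18 fail=0; on 'a' 0 → fail=0;  out ∅∪∅=∅
  n3('ede'): parent n2 fail=7; on 'e' 7→0 → fail=1;  out ∅∪∅=∅
  n9('dda'): parent n8 fail=7; on 'a' 7→0 → fail=0;  out {1}∪∅={1}
  n11('dbc'): parent n10 fail=0; on 'c' 0 → fail=18;  out ∅∪∅=∅
  n15('eec'): parent n14 fail=1; on 'c' 1→0 → fail=18;  out ∅∪∅=∅
  n20('cab'): parent n19 fail=0; on 'b' 0 → fail=0;  out {4}∪∅={4}
  n4('edec'): parent n3 fail=1; on 'c' 1→0 → fail=18;  out ∅∪∅=∅
  n12('dbcc'): parent n11 fail=18; on 'c' 18→0 → fail=18;  out ∅∪∅=∅
  n16('eeca'): parent n15 fail=18; on 'a' 18 → fail=19;  out ∅∪∅=∅
  n5('edecd'): parent n4 fail=18; on 'd' 18→0 → fail=7;  out ∅∪∅=∅
  n13('dbcca'): parent n12 fail=18; on 'a' 18 → fail=19;  out {2}∪∅={2}
  n17('eecab'): parent n16 fail=19; on 'b' 19 → fail=20;  out {3}∪{4}={3,4}
  n6('edecdd'): parent n5 fail=7; on 'd' 7 → fail=8;  out {0}∪∅={0}

Text stream:
i=0 'd': node 0→7
i=1 'c': node 7→18 (fail-walked)
i=2 'c': node 18→18 (fail-walked)
i=3 'a': node 18→19
i=4 'a': node 19→0 (fail-walked)
i=5 'e': node 0→1
i=6 'd': node 1→2
i=7 'e': node 2→3
i=8 'c': node 3→4
i=9 'd': node 4→5
i=10 'd': node 5→6  ** P0@[5:10]
i=11 'b': node 6→10 (fail-walked)
i=12 'd': node 10→7 (fail-walked)
i=13 'd': node 7→8
i=14 'b': node 8→10 (fail-walked)
i=15 'c': node 10→11
i=16 'c': node 11→12
i=17 'a': node 12→13  ** P2@[13:17]
i=18 'e': node 13→1 (fail-walked)
i=19 'e': node 1→14
i=20 'e': node 14→14 (fail-walked)
i=21 'c': node 14→15
i=22 'a': node 15→16
i=23 'b': node 16→17  ** P3@[19:23],P4@[21:23]
i=24 'a': node 17→0 (fail-walked)
i=25 'd': node 0→7
i=26 'e': node 7→1 (fail-walked)
i=27 'a': node 1→0 (fail-walked)
i=28 'a': node 0→0
i=29 'd': node 0→7
i=30 'b': node 7→10
i=31 'c': node 10→11
i=32 'c': node 11→12
i=33 'a': node 12→13  ** P2@[29:33]

All matches (sorted): [[10,0],[17,2],[23,3],[23,4],[33,2]]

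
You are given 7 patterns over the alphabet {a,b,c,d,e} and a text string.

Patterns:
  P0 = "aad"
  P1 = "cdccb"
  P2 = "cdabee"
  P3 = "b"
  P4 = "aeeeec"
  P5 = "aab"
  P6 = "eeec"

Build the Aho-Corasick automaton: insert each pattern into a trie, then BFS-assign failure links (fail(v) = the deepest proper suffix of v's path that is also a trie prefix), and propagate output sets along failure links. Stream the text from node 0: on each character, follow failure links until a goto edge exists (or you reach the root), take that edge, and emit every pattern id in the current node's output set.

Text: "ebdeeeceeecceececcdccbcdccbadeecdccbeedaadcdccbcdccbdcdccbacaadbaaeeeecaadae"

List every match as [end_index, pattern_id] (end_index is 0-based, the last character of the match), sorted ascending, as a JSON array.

Build automaton:
Trie nodes:
  n0 'ε': a→1 b→13 c→4 e→20
  n1 'a': a→2 e→14
  n2 'aa': b→19 d→3
  n3 'aad': ·  ←P0
  n4 'c': d→5
  n5 'cd': a→9 c→6
  n6 'cdc': c→7
  n7 'cdcc': b→8
  n8 'cdccb': ·  ←P1
  n9 'cda': b→10
  n10 'cdab': e→11
  n11 'cdabe': e→12
  n12 'cdabee': ·  ←P2
  n13 'b': ·  ←P3
  n14 'ae': e→15
  n15 'aee': e→16
  n16 'aeee': e→17
  n17 'aeeee': c→18
  n18 'aeeeec': ·  ←P4
  n19 'aab': ·  ←P5
  n20 'e': e→21
  n21 'ee': e→22
  n22 'eee': c→23
  n23 'eeec': ·  ←P6

Failure links (BFS by depth):
  fail(1) 'a': from fail(0)=0 chase 'a': 0 ⇒ 0;  out=∅∪out(0)=∅
  fail(4) 'c': from fail(0)=0 chase 'c': 0 ⇒ 0;  out=∅∪out(0)=∅
  fail(13) 'b': from fail(0)=0 chase 'b': 0 ⇒ 0;  out={3}∪out(0)={3}
  fail(20) 'e': from fail(0)=0 chase 'e': 0 ⇒ 0;  out=∅∪out(0)=∅
  fail(2) 'aa': from fail(1)=0 chase 'a': 0 ⇒ 1;  out=∅∪out(1)=∅
  fail(5) 'cd': from fail(4)=0 chase 'd': 0 ⇒ 0;  out=∅∪out(0)=∅
  fail(14) 'ae': from fail(1)=0 chase 'e': 0 ⇒ 20;  out=∅∪out(20)=∅
  fail(21) 'ee': from fail(20)=0 chase 'e': 0 ⇒ 20;  out=∅∪out(20)=∅
  fail(3) 'aad': from fail(2)=1 chase 'd': 1→0 ⇒ 0;  out={0}∪out(0)={0}
  fail(6) 'cdc': from fail(5)=0 chase 'c': 0 ⇒ 4;  out=∅∪out(4)=∅
  fail(9) 'cda': from fail(5)=0 chase 'a': 0 ⇒ 1;  out=∅∪out(1)=∅
  fail(15) 'aee': from fail(14)=20 chase 'e': 20 ⇒ 21;  out=∅∪out(21)=∅
  fail(19) 'aab': from fail(2)=1 chase 'b': 1→0 ⇒ 13;  out={5}∪out(13)={3,5}
  fail(22) 'eee': from fail(21)=20 chase 'e': 20 ⇒ 21;  out=∅∪out(21)=∅
  fail(7) 'cdcc': from fail(6)=4 chase 'c': 4→0 ⇒ 4;  out=∅∪out(4)=∅
  fail(10) 'cdab': from fail(9)=1 chase 'b': 1→0 ⇒ 13;  out=∅∪out(13)={3}
  fail(16) 'aeee': from fail(15)=21 chase 'e': 21 ⇒ 22;  out=∅∪out(22)=∅
  fail(23) 'eeec': from fail(22)=21 chase 'c': 21→20→0 ⇒ 4;  out={6}∪out(4)={6}
  fail(8) 'cdccb': from fail(7)=4 chase 'b': 4→0 ⇒ 13;  out={1}∪out(13)={1,3}
  fail(11) 'cdabe': from fail(10)=13 chase 'e': 13→0 ⇒ 20;  out=∅∪out(20)=∅
  fail(17) 'aeeee': from fail(16)=22 chase 'e': 22→21 ⇒ 22;  out=∅∪out(22)=∅
  fail(12) 'cdabee': from fail(11)=20 chase 'e': 20 ⇒ 21;  out={2}∪out(21)={2}
  fail(18) 'aeeeec': from fail(17)=22 chase 'c': 22 ⇒ 23;  out={4}∪out(23)={4,6}

Run:
[0] read 'e'  n0⇒n20
[1] read 'b'  n20⇒n13 ·f  → match P3@[1:1]
[2] read 'd'  n13⇒n0 ·f
[3] read 'e'  n0⇒n20
[4] read 'e'  n20⇒n21
[5] read 'e'  n21⇒n22
[6] read 'c'  n22⇒n23  → match P6@[3:6]
[7] read 'e'  n23⇒n20 ·f
[8] read 'e'  n20⇒n21
[9] read 'e'  n21⇒n22
[10] read 'c'  n22⇒n23  → match P6@[7:10]
[11] read 'c'  n23⇒n4 ·f
[12] read 'e'  n4⇒n20 ·f
[13] read 'e'  n20⇒n21
[14] read 'c'  n21⇒n4 ·f
[15] read 'e'  n4⇒n20 ·f
[16] read 'c'  n20⇒n4 ·f
[17] read 'c'  n4⇒n4 ·f
[18] read 'd'  n4⇒n5
[19] read 'c'  n5⇒n6
[20] read 'c'  n6⇒n7
[21] read 'b'  n7⇒n8  → match P1@[17:21],P3@[21:21]
[22] read 'c'  n8⇒n4 ·f
[23] read 'd'  n4⇒n5
[24] read 'c'  n5⇒n6
[25] read 'c'  n6⇒n7
[26] read 'b'  n7⇒n8  → match P1@[22:26],P3@[26:26]
[27] read 'a'  n8⇒n1 ·f
[28] read 'd'  n1⇒n0 ·f
[29] read 'e'  n0⇒n20
[30] read 'e'  n20⇒n21
[31] read 'c'  n21⇒n4 ·f
[32] read 'd'  n4⇒n5
[33] read 'c'  n5⇒n6
[34] read 'c'  n6⇒n7
[35] read 'b'  n7⇒n8  → match P1@[31:35],P3@[35:35]
[36] read 'e'  n8⇒n20 ·f
[37] read 'e'  n20⇒n21
[38] read 'd'  n21⇒n0 ·f
[39] read 'a'  n0⇒n1
[40] read 'a'  n1⇒n2
[41] read 'd'  n2⇒n3  → match P0@[39:41]
[42] read 'c'  n3⇒n4 ·f
[43] read 'd'  n4⇒n5
[44] read 'c'  n5⇒n6
[45] read 'c'  n6⇒n7
[46] read 'b'  n7⇒n8  → match P1@[42:46],P3@[46:46]
[47] read 'c'  n8⇒n4 ·f
[48] read 'd'  n4⇒n5
[49] read 'c'  n5⇒n6
[50] read 'c'  n6⇒n7
[51] read 'b'  n7⇒n8  → match P1@[47:51],P3@[51:51]
[52] read 'd'  n8⇒n0 ·f
[53] read 'c'  n0⇒n4
[54] read 'd'  n4⇒n5
[55] read 'c'  n5⇒n6
[56] read 'c'  n6⇒n7
[57] read 'b'  n7⇒n8  → match P1@[53:57],P3@[57:57]
[58] read 'a'  n8⇒n1 ·f
[59] read 'c'  n1⇒n4 ·f
[60] read 'a'  n4⇒n1 ·f
[61] read 'a'  n1⇒n2
[62] read 'd'  n2⇒n3  → match P0@[60:62]
[63] read 'b'  n3⇒n13 ·f  → match P3@[63:63]
[64] read 'a'  n13⇒n1 ·f
[65] read 'a'  n1⇒n2
[66] read 'e'  n2⇒n14 ·f
[67] read 'e'  n14⇒n15
[68] read 'e'  n15⇒n16
[69] read 'e'  n16⇒n17
[70] read 'c'  n17⇒n18  → match P4@[65:70],P6@[67:70]
[71] read 'a'  n18⇒n1 ·f
[72] read 'a'  n1⇒n2
[73] read 'd'  n2⇒n3  → match P0@[71:73]
[74] read 'a'  n3⇒n1 ·f
[75] read 'e'  n1⇒n14

All matches (sorted): [[1,3],[6,6],[10,6],[21,1],[21,3],[26,1],[26,3],[35,1],[35,3],[41,0],[46,1],[46,3],[51,1],[51,3],[57,1],[57,3],[62,0],[63,3],[70,4],[70,6],[73,0]]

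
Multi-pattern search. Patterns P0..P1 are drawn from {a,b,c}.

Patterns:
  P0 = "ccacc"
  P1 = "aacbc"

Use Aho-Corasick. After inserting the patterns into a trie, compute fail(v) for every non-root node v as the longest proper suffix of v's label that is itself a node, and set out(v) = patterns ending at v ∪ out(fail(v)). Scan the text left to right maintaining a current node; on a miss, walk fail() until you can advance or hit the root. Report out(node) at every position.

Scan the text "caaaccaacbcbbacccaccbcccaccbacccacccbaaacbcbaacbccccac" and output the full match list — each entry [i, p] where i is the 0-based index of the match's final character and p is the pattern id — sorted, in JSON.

Build automaton:
Trie nodes:
  0='ε' goto a→6 c→1
  1='c' goto c→2
  2='cc' goto a→3
  3='cca' goto c→4
  4='ccac' goto c→5
  5='ccacc' goto ·  ←P0
  6='a' goto a→7
  7='aa' goto c→8
  8='aac' goto b→9
  9='aacb' goto c→10
  10='aacbc' goto ·  ←P1

BFS fail/out derivation:
  fail(1) 'c': from fail(0)=0 chase 'c': 0 ⇒ 0;  out=∅∪out(0)=∅
  fail(6) 'a': from fail(0)=0 chase 'a': 0 ⇒ 0;  out=∅∪out(0)=∅
  fail(2) 'cc': from fail(1)=0 chase 'c': 0 ⇒ 1;  out=∅∪out(1)=∅
  fail(7) 'aa': from fail(6)=0 chase 'a': 0 ⇒ 6;  out=∅∪out(6)=∅
  fail(3) 'cca': from fail(2)=1 chase 'a': 1→0 ⇒ 6;  out=∅∪out(6)=∅
  fail(8) 'aac': from fail(7)=6 chase 'c': 6→0 ⇒ 1;  out=∅∪out(1)=∅
  fail(4) 'ccac': from fail(3)=6 chase 'c': 6→0 ⇒ 1;  out=∅∪out(1)=∅
  fail(9) 'aacb': from fail(8)=1 chase 'b': 1→0 ⇒ 0;  out=∅∪out(0)=∅
  fail(5) 'ccacc': from fail(4)=1 chase 'c': 1 ⇒ 2;  out={0}∪out(2)={0}
  fail(10) 'aacbc': from fail(9)=0 chase 'c': 0 ⇒ 1;  out={1}∪out(1)={1}

Text stream:
i=0 'c': node 0→1
i=1 'a': node 1→6 ·f
i=2 'a': node 6→7
i=3 'a': node 7→7 ·f
i=4 'c': node 7→8
i=5 'c': node 8→2 ·f
i=6 'a': node 2→3
i=7 'a': node 3→7 ·f
i=8 'c': node 7→8
i=9 'b': node 8→9
i=10 'c': node 9→10  emit P1@[6:10]
i=11 'b': node 10→0 ·f
i=12 'b': node 0→0
i=13 'a': node 0→6
i=14 'c': node 6→1 ·f
i=15 'c': node 1→2
i=16 'c': node 2→2 ·f
i=17 'a': node 2→3
i=18 'c': node 3→4
i=19 'c': node 4→5  emit P0@[15:19]
i=20 'b': node 5→0 ·f
i=21 'c': node 0→1
i=22 'c': node 1→2
i=23 'c': node 2→2 ·f
i=24 'a': node 2→3
i=25 'c': node 3→4
i=26 'c': node 4→5  emit P0@[22:26]
i=27 'b': node 5→0 ·f
i=28 'a': node 0→6
i=29 'c': node 6→1 ·f
i=30 'c': node 1→2
i=31 'c': node 2→2 ·f
i=32 'a': node 2→3
i=33 'c': node 3→4
i=34 'c': node 4→5  emit P0@[30:34]
i=35 'c': node 5→2 ·f
i=36 'b': node 2→0 ·f
i=37 'a': node 0→6
i=38 'a': node 6→7
i=39 'a': node 7→7 ·f
i=40 'c': node 7→8
i=41 'b': node 8→9
i=42 'c': node 9→10  emit P1@[38:42]
i=43 'b': node 10→0 ·f
i=44 'a': node 0→6
i=45 'a': node 6→7
i=46 'c': node 7→8
i=47 'b': node 8→9
i=48 'c': node 9→10  emit P1@[44:48]
i=49 'c': node 10→2 ·f
i=50 'c': node 2→2 ·f
i=51 'c': node 2→2 ·f
i=52 'a': node 2→3
i=53 'c': node 3→4

All matches (sorted): [[10,1],[19,0],[26,0],[34,0],[42,1],[48,1]]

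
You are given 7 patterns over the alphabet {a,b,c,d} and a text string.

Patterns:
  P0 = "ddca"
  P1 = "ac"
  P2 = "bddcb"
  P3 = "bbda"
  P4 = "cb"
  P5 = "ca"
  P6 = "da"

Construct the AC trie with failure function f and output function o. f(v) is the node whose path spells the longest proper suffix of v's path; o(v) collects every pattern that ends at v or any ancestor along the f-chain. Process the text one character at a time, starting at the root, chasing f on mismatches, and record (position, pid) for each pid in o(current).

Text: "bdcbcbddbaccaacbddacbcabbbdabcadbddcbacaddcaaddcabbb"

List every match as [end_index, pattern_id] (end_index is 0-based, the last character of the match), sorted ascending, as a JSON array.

Build:
Trie (insert patterns):
  n0 'ε': a→5 b→7 c→15 d→1
  n1 'd': a→18 d→2
  n2 'dd': c→3
  n3 'ddc': a→4
  n4 'ddca': ·  ←P0
  n5 'a': c→6
  n6 'ac': ·  ←P1
  n7 'b': b→12 d→8
  n8 'bd': d→9
  n9 'bdd': c→10
  n10 'bddc': b→11
  n11 'bddcb': ·  ←P2
  n12 'bb': d→13
  n13 'bbd': a→14
  n14 'bbda': ·  ←P3
  n15 'c': a→17 b→16
  n16 'cb': ·  ←P4
  n17 'ca': ·  ←P5
  n18 'da': ·  ←P6

BFS fail/out derivation:
  fail(1) 'd': from fail(0)=0 chase 'd': 0 ⇒ 0;  out=∅∪out(0)=∅
  fail(5) 'a': from fail(0)=0 chase 'a': 0 ⇒ 0;  out=∅∪out(0)=∅
  fail(7) 'b': from fail(0)=0 chase 'b': 0 ⇒ 0;  out=∅∪out(0)=∅
  fail(15) 'c': from fail(0)=0 chase 'c': 0 ⇒ 0;  out=∅∪out(0)=∅
  fail(2) 'dd': from fail(1)=0 chase 'd': 0 ⇒ 1;  out=∅∪out(1)=∅
  fail(6) 'ac': from fail(5)=0 chase 'c': 0 ⇒ 15;  out={1}∪out(15)={1}
  fail(8) 'bd': from fail(7)=0 chase 'd': 0 ⇒ 1;  out=∅∪out(1)=∅
  fail(12) 'bb': from fail(7)=0 chase 'b': 0 ⇒ 7;  out=∅∪out(7)=∅
  fail(16) 'cb': from fail(15)=0 chase 'b': 0 ⇒ 7;  out={4}∪out(7)={4}
  fail(17) 'ca': from fail(15)=0 chase 'a': 0 ⇒ 5;  out={5}∪out(5)={5}
  fail(18) 'da': from fail(1)=0 chase 'a': 0 ⇒ 5;  out={6}∪out(5)={6}
  fail(3) 'ddc': from fail(2)=1 chase 'c': 1→0 ⇒ 15;  out=∅∪out(15)=∅
  fail(9) 'bdd': from fail(8)=1 chase 'd': 1 ⇒ 2;  out=∅∪out(2)=∅
  fail(13) 'bbd': from fail(12)=7 chase 'd': 7 ⇒ 8;  out=∅∪out(8)=∅
  fail(4) 'ddca': from fail(3)=15 chase 'a': 15 ⇒ 17;  out={0}∪out(17)={0,5}
  fail(10) 'bddc': from fail(9)=2 chase 'c': 2 ⇒ 3;  out=∅∪out(3)=∅
  fail(14) 'bbda': from fail(13)=8 chase 'a': 8→1 ⇒ 18;  out={3}∪out(18)={3,6}
  fail(11) 'bddcb': from fail(10)=3 chase 'b': 3→15 ⇒ 16;  out={2}∪out(16)={2,4}

Run:
i=0 'b': node 0→7
i=1 'd': node 7→8
i=2 'c': node 8→15 ·f
i=3 'b': node 15→16  emit P4@[2:3]
i=4 'c': node 16→15 ·f
i=5 'b': node 15→16  emit P4@[4:5]
i=6 'd': node 16→8 ·f
i=7 'd': node 8→9
i=8 'b': node 9→7 ·f
i=9 'a': node 7→5 ·f
i=10 'c': node 5→6  emit P1@[9:10]
i=11 'c': node 6→15 ·f
i=12 'a': node 15→17  emit P5@[11:12]
i=13 'a': node 17→5 ·f
i=14 'c': node 5→6  emit P1@[13:14]
i=15 'b': node 6→16 ·f  emit P4@[14:15]
i=16 'd': node 16→8 ·f
i=17 'd': node 8→9
i=18 'a': node 9→18 ·f  emit P6@[17:18]
i=19 'c': node 18→6 ·f  emit P1@[18:19]
i=20 'b': node 6→16 ·f  emit P4@[19:20]
i=21 'c': node 16→15 ·f
i=22 'a': node 15→17  emit P5@[21:22]
i=23 'b': node 17→7 ·f
i=24 'b': node 7→12
i=25 'b': node 12→12 ·f
i=26 'd': node 12→13
i=27 'a': node 13→14  emit P3@[24:27],P6@[26:27]
i=28 'b': node 14→7 ·f
i=29 'c': node 7→15 ·f
i=30 'a': node 15→17  emit P5@[29:30]
i=31 'd': node 17→1 ·f
i=32 'b': node 1→7 ·f
i=33 'd': node 7→8
i=34 'd': node 8→9
i=35 'c': node 9→10
i=36 'b': node 10→11  emit P2@[32:36],P4@[35:36]
i=37 'a': node 11→5 ·f
i=38 'c': node 5→6  emit P1@[37:38]
i=39 'a': node 6→17 ·f  emit P5@[38:39]
i=40 'd': node 17→1 ·f
i=41 'd': node 1→2
i=42 'c': node 2→3
i=43 'a': node 3→4  emit P0@[40:43],P5@[42:43]
i=44 'a': node 4→5 ·f
i=45 'd': node 5→1 ·f
i=46 'd': node 1→2
i=47 'c': node 2→3
i=48 'a': node 3→4  emit P0@[45:48],P5@[47:48]
i=49 'b': node 4→7 ·f
i=50 'b': node 7→12
i=51 'b': node 12→12 ·f

All matches (sorted): [[3,4],[5,4],[10,1],[12,5],[14,1],[15,4],[18,6],[19,1],[20,4],[22,5],[27,3],[27,6],[30,5],[36,2],[36,4],[38,1],[39,5],[43,0],[43,5],[48,0],[48,5]]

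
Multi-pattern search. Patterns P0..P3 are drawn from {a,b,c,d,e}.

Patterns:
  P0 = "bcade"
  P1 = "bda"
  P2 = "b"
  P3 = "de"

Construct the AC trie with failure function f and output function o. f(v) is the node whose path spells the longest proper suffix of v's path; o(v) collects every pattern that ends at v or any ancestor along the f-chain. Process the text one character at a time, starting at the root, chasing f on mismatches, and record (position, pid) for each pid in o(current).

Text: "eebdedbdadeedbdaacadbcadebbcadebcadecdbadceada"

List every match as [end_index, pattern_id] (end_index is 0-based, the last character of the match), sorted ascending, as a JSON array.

Build automaton:
Trie nodes:
  n0 'ε': b→1 d→8
  n1 'b': c→2 d→6  [P2 ends]
  n2 'bc': a→3
  n3 'bca': d→4
  n4 'bcad': e→5
  n5 'bcade': ·  [P0 ends]
  n6 'bd': a→7
  n7 'bda': ·  [P1 ends]
  n8 'd': e→9
  n9 'de': ·  [P3 ends]

Failure links (BFS by depth):
  n1('b'): parent n0 fail=0; on 'b' 0 → fail=0;  out {2}∪∅={2}
  n8('d'): parent n0 fail=0; on 'd' 0 → fail=0;  out ∅∪∅=∅
  n2('bc'): parent n1 fail=0; on 'c' 0 → fail=0;  out ∅∪∅=∅
  n6('bd'): parent n1 fail=0; on 'd' 0 → fail=8;  out ∅∪∅=∅
  n9('de'): parent n8 fail=0; on 'e' 0 → fail=0;  out {3}∪∅={3}
  n3('bca'): parent n2 fail=0; on 'a' 0 → fail=0;  out ∅∪∅=∅
  n7('bda'): parent n6 fail=8; on 'a' 8→0 → fail=0;  out {1}∪∅={1}
  n4('bcad'): parent n3 fail=0; on 'd' 0 → fail=8;  out ∅∪∅=∅
  n5('bcade'): parent n4 fail=8; on 'e' 8 → fail=9;  out {0}∪{3}={0,3}

Text stream:
i=0 'e': node 0→0
i=1 'e': node 0→0
i=2 'b': node 0→1  → match P2@[2:2]
i=3 'd': node 1→6
i=4 'e': node 6→9 ·f  → match P3@[3:4]
i=5 'd': node 9→8 ·f
i=6 'b': node 8→1 ·f  → match P2@[6:6]
i=7 'd': node 1→6
i=8 'a': node 6→7  → match P1@[6:8]
i=9 'd': node 7→8 ·f
i=10 'e': node 8→9  → match P3@[9:10]
i=11 'e': node 9→0 ·f
i=12 'd': node 0→8
i=13 'b': node 8→1 ·f  → match P2@[13:13]
i=14 'd': node 1→6
i=15 'a': node 6→7  → match P1@[13:15]
i=16 'a': node 7→0 ·f
i=17 'c': node 0→0
i=18 'a': node 0→0
i=19 'd': node 0→8
i=20 'b': node 8→1 ·f  → match P2@[20:20]
i=21 'c': node 1→2
i=22 'a': node 2→3
i=23 'd': node 3→4
i=24 'e': node 4→5  → match P0@[20:24],P3@[23:24]
i=25 'b': node 5→1 ·f  → match P2@[25:25]
i=26 'b': node 1→1 ·f  → match P2@[26:26]
i=27 'c': node 1→2
i=28 'a': node 2→3
i=29 'd': node 3→4
i=30 'e': node 4→5  → match P0@[26:30],P3@[29:30]
i=31 'b': node 5→1 ·f  → match P2@[31:31]
i=32 'c': node 1→2
i=33 'a': node 2→3
i=34 'd': node 3→4
i=35 'e': node 4→5  → match P0@[31:35],P3@[34:35]
i=36 'c': node 5→0 ·f
i=37 'd': node 0→8
i=38 'b': node 8→1 ·f  → match P2@[38:38]
i=39 'a': node 1→0 ·f
i=40 'd': node 0→8
i=41 'c': node 8→0 ·f
i=42 'e': node 0→0
i=43 'a': node 0→0
i=44 'd': node 0→8
i=45 'a': node 8→0 ·f

Matches: [[2,2],[4,3],[6,2],[8,1],[10,3],[13,2],[15,1],[20,2],[24,0],[24,3],[25,2],[26,2],[30,0],[30,3],[31,2],[35,0],[35,3],[38,2]]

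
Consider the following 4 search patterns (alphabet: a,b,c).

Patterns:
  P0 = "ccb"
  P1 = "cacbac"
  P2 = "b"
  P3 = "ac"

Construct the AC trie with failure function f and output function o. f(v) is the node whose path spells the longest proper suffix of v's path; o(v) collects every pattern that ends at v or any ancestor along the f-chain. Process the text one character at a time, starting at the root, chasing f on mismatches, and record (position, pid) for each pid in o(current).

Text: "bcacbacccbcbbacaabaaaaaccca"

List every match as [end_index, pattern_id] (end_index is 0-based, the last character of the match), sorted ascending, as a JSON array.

Build:
Trie (insert patterns):
  n0 'ε': a→10 b→9 c→1
  n1 'c': a→4 c→2
  n2 'cc': b→3
  n3 'ccb': ·  [P0 ends]
  n4 'ca': c→5
  n5 'cac': b→6
  n6 'cacb': a→7
  n7 'cacba': c→8
  n8 'cacbac': ·  [P1 ends]
  n9 'b': ·  [P2 ends]
  n10 'a': c→11
  n11 'ac': ·  [P3 ends]

BFS fail/out derivation:
  n1('c'): parent n0 fail=0; on 'c' 0 → fail=0;  out ∅∪∅=∅
  n9('b'): parent n0 fail=0; on 'b' 0 → fail=0;  out {2}∪∅={2}
  n10('a'): parent n0 fail=0; on 'a' 0 → fail=0;  out ∅∪∅=∅
  n2('cc'): parent n1 fail=0; on 'c' 0 → fail=1;  out ∅∪∅=∅
  n4('ca'): parent n1 fail=0; on 'a' 0 → fail=10;  out ∅∪∅=∅
  n11('ac'): parent n10 fail=0; on 'c' 0 → fail=1;  out {3}∪∅={3}
  n3('ccb'): parent n2 fail=1; on 'b' 1→0 → fail=9;  out {0}∪{2}={0,2}
  n5('cac'): parent n4 fail=10; on 'c' 10 → fail=11;  out ∅∪{3}={3}
  n6('cacb'): parent n5 fail=11; on 'b' 11→1→0 → fail=9;  out ∅∪{2}={2}
  n7('cacba'): parent n6 fail=9; on 'a' 9→0 → fail=10;  out ∅∪∅=∅
  n8('cacbac'): parent n7 fail=10; on 'c' 10 → fail=11;  out {1}∪{3}={1,3}

Run:
[0] read 'b'  n0⇒n9  → match P2@[0:0]
[1] read 'c'  n9⇒n1 (fail-walked)
[2] read 'a'  n1⇒n4
[3] read 'c'  n4⇒n5  → match P3@[2:3]
[4] read 'b'  n5⇒n6  → match P2@[4:4]
[5] read 'a'  n6⇒n7
[6] read 'c'  n7⇒n8  → match P1@[1:6],P3@[5:6]
[7] read 'c'  n8⇒n2 (fail-walked)
[8] read 'c'  n2⇒n2 (fail-walked)
[9] read 'b'  n2⇒n3  → match P0@[7:9],P2@[9:9]
[10] read 'c'  n3⇒n1 (fail-walked)
[11] read 'b'  n1⇒n9 (fail-walked)  → match P2@[11:11]
[12] read 'b'  n9⇒n9 (fail-walked)  → match P2@[12:12]
[13] read 'a'  n9⇒n10 (fail-walked)
[14] read 'c'  n10⇒n11  → match P3@[13:14]
[15] read 'a'  n11⇒n4 (fail-walked)
[16] read 'a'  n4⇒n10 (fail-walked)
[17] read 'b'  n10⇒n9 (fail-walked)  → match P2@[17:17]
[18] read 'a'  n9⇒n10 (fail-walked)
[19] read 'a'  n10⇒n10 (fail-walked)
[20] read 'a'  n10⇒n10 (fail-walked)
[21] read 'a'  n10⇒n10 (fail-walked)
[22] read 'a'  n10⇒n10 (fail-walked)
[23] read 'c'  n10⇒n11  → match P3@[22:23]
[24] read 'c'  n11⇒n2 (fail-walked)
[25] read 'c'  n2⇒n2 (fail-walked)
[26] read 'a'  n2⇒n4 (fail-walked)

All matches (sorted): [[0,2],[3,3],[4,2],[6,1],[6,3],[9,0],[9,2],[11,2],[12,2],[14,3],[17,2],[23,3]]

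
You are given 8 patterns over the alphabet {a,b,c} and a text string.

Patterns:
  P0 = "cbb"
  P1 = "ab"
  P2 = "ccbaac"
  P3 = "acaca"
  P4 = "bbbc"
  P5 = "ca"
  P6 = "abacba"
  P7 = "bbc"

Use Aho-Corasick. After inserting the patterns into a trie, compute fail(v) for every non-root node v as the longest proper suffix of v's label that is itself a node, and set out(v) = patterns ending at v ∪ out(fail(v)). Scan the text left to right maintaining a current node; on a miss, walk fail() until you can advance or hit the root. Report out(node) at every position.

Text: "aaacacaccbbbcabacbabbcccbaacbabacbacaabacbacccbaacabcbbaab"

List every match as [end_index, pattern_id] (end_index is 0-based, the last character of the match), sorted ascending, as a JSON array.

Build:
Trie nodes:
  0='ε' goto a→4 b→15 c→1
  1='c' goto a→19 b→2 c→6
  2='cb' goto b→3
  3='cbb' goto ·  ←P0
  4='a' goto b→5 c→11
  5='ab' goto a→20  ←P1
  6='cc' goto b→7
  7='ccb' goto a→8
  8='ccba' goto a→9
  9='ccbaa' goto c→10
  10='ccbaac' goto ·  ←P2
  11='ac' goto a→12
  12='aca' goto c→13
  13='acac' goto a→14
  14='acaca' goto ·  ←P3
  15='b' goto b→16
  16='bb' goto b→17 c→24
  17='bbb' goto c→18
  18='bbbc' goto ·  ←P4
  19='ca' goto ·  ←P5
  20='aba' goto c→21
  21='abac' goto b→22
  22='abacb' goto a→23
  23='abacba' goto ·  ←P6
  24='bbc' goto ·  ←P7

Failure links (BFS by depth):
  fail(1) 'c': from fail(0)=0 chase 'c': 0 ⇒ 0;  out=∅∪out(0)=∅
  fail(4) 'a': from fail(0)=0 chase 'a': 0 ⇒ 0;  out=∅∪out(0)=∅
  fail(15) 'b': from fail(0)=0 chase 'b': 0 ⇒ 0;  out=∅∪out(0)=∅
  fail(2) 'cb': from fail(1)=0 chase 'b': 0 ⇒ 15;  out=∅∪out(15)=∅
  fail(5) 'ab': from fail(4)=0 chase 'b': 0 ⇒ 15;  out={1}∪out(15)={1}
  fail(6) 'cc': from fail(1)=0 chase 'c': 0 ⇒ 1;  out=∅∪out(1)=∅
  fail(11) 'ac': from fail(4)=0 chase 'c': 0 ⇒ 1;  out=∅∪out(1)=∅
  fail(16) 'bb': from fail(15)=0 chase 'b': 0 ⇒ 15;  out=∅∪out(15)=∅
  fail(19) 'ca': from fail(1)=0 chase 'a': 0 ⇒ 4;  out={5}∪out(4)={5}
  fail(3) 'cbb': from fail(2)=15 chase 'b': 15 ⇒ 16;  out={0}∪out(16)={0}
  fail(7) 'ccb': from fail(6)=1 chase 'b': 1 ⇒ 2;  out=∅∪out(2)=∅
  fail(12) 'aca': from fail(11)=1 chase 'a': 1 ⇒ 19;  out=∅∪out(19)={5}
  fail(17) 'bbb': from fail(16)=15 chase 'b': 15 ⇒ 16;  out=∅∪out(16)=∅
  fail(20) 'aba': from fail(5)=15 chase 'a': 15→0 ⇒ 4;  out=∅∪out(4)=∅
  fail(24) 'bbc': from fail(16)=15 chase 'c': 15→0 ⇒ 1;  out={7}∪out(1)={7}
  fail(8) 'ccba': from fail(7)=2 chase 'a': 2→15→0 ⇒ 4;  out=∅∪out(4)=∅
  fail(13) 'acac': from fail(12)=19 chase 'c': 19→4 ⇒ 11;  out=∅∪out(11)=∅
  fail(18) 'bbbc': from fail(17)=16 chase 'c': 16 ⇒ 24;  out={4}∪out(24)={4,7}
  fail(21) 'abac': from fail(20)=4 chase 'c': 4 ⇒ 11;  out=∅∪out(11)=∅
  fail(9) 'ccbaa': from fail(8)=4 chase 'a': 4→0 ⇒ 4;  out=∅∪out(4)=∅
  fail(14) 'acaca': from fail(13)=11 chase 'a': 11 ⇒ 12;  out={3}∪out(12)={3,5}
  fail(22) 'abacb': from fail(21)=11 chase 'b': 11→1 ⇒ 2;  out=∅∪out(2)=∅
  fail(10) 'ccbaac': from fail(9)=4 chase 'c': 4 ⇒ 11;  out={2}∪out(11)={2}
  fail(23) 'abacba': from fail(22)=2 chase 'a': 2→15→0 ⇒ 4;  out={6}∪out(4)={6}

Text stream:
[0] read 'a'  n0⇒n4
[1] read 'a'  n4⇒n4 ·f
[2] read 'a'  n4⇒n4 ·f
[3] read 'c'  n4⇒n11
[4] read 'a'  n11⇒n12  ** P5@[3:4]
[5] read 'c'  n12⇒n13
[6] read 'a'  n13⇒n14  ** P3@[2:6],P5@[5:6]
[7] read 'c'  n14⇒n13 ·f
[8] read 'c'  n13⇒n6 ·f
[9] read 'b'  n6⇒n7
[10] read 'b'  n7⇒n3 ·f  ** P0@[8:10]
[11] read 'b'  n3⇒n17 ·f
[12] read 'c'  n17⇒n18  ** P4@[9:12],P7@[10:12]
[13] read 'a'  n18⇒n19 ·f  ** P5@[12:13]
[14] read 'b'  n19⇒n5 ·f  ** P1@[13:14]
[15] read 'a'  n5⇒n20
[16] read 'c'  n20⇒n21
[17] read 'b'  n21⇒n22
[18] read 'a'  n22⇒n23  ** P6@[13:18]
[19] read 'b'  n23⇒n5 ·f  ** P1@[18:19]
[20] read 'b'  n5⇒n16 ·f
[21] read 'c'  n16⇒n24  ** P7@[19:21]
[22] read 'c'  n24⇒n6 ·f
[23] read 'c'  n6⇒n6 ·f
[24] read 'b'  n6⇒n7
[25] read 'a'  n7⇒n8
[26] read 'a'  n8⇒n9
[27] read 'c'  n9⇒n10  ** P2@[22:27]
[28] read 'b'  n10⇒n2 ·f
[29] read 'a'  n2⇒n4 ·f
[30] read 'b'  n4⇒n5  ** P1@[29:30]
[31] read 'a'  n5⇒n20
[32] read 'c'  n20⇒n21
[33] read 'b'  n21⇒n22
[34] read 'a'  n22⇒n23  ** P6@[29:34]
[35] read 'c'  n23⇒n11 ·f
[36] read 'a'  n11⇒n12  ** P5@[35:36]
[37] read 'a'  n12⇒n4 ·f
[38] read 'b'  n4⇒n5  ** P1@[37:38]
[39] read 'a'  n5⇒n20
[40] read 'c'  n20⇒n21
[41] read 'b'  n21⇒n22
[42] read 'a'  n22⇒n23  ** P6@[37:42]
[43] read 'c'  n23⇒n11 ·f
[44] read 'c'  n11⇒n6 ·f
[45] read 'c'  n6⇒n6 ·f
[46] read 'b'  n6⇒n7
[47] read 'a'  n7⇒n8
[48] read 'a'  n8⇒n9
[49] read 'c'  n9⇒n10  ** P2@[44:49]
[50] read 'a'  n10⇒n12 ·f  ** P5@[49:50]
[51] read 'b'  n12⇒n5 ·f  ** P1@[50:51]
[52] read 'c'  n5⇒n1 ·f
[53] read 'b'  n1⇒n2
[54] read 'b'  n2⇒n3  ** P0@[52:54]
[55] read 'a'  n3⇒n4 ·f
[56] read 'a'  n4⇒n4 ·f
[57] read 'b'  n4⇒n5  ** P1@[56:57]

Result: [[4,5],[6,3],[6,5],[10,0],[12,4],[12,7],[13,5],[14,1],[18,6],[19,1],[21,7],[27,2],[30,1],[34,6],[36,5],[38,1],[42,6],[49,2],[50,5],[51,1],[54,0],[57,1]]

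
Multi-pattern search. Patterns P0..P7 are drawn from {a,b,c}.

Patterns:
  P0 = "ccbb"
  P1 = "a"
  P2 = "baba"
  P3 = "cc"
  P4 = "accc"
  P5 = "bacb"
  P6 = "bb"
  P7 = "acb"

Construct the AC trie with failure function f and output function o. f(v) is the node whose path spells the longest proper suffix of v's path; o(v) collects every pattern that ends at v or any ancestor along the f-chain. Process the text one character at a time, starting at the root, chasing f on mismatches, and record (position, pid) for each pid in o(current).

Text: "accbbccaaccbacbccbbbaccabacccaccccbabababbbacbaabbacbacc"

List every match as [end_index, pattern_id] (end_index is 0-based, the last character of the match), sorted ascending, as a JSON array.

Construct AC machine:
Trie (insert patterns):
  0='ε' goto a→5 b→6 c→1
  1='c' goto c→2
  2='cc' goto b→3  ←P3
  3='ccb' goto b→4
  4='ccbb' goto ·  ←P0
  5='a' goto c→10  ←P1
  6='b' goto a→7 b→15
  7='ba' goto b→8 c→13
  8='bab' goto a→9
  9='baba' goto ·  ←P2
  10='ac' goto b→16 c→11
  11='acc' goto c→12
  12='accc' goto ·  ←P4
  13='bac' goto b→14
  14='bacb' goto ·  ←P5
  15='bb' goto ·  ←P6
  16='acb' goto ·  ←P7

BFS fail/out derivation:
  fail(1) 'c': from fail(0)=0 chase 'c': 0 ⇒ 0;  out=∅∪out(0)=∅
  fail(5) 'a': from fail(0)=0 chase 'a': 0 ⇒ 0;  out={1}∪out(0)={1}
  fail(6) 'b': from fail(0)=0 chase 'b': 0 ⇒ 0;  out=∅∪out(0)=∅
  fail(2) 'cc': from fail(1)=0 chase 'c': 0 ⇒ 1;  out={3}∪out(1)={3}
  fail(7) 'ba': from fail(6)=0 chase 'a': 0 ⇒ 5;  out=∅∪out(5)={1}
  fail(10) 'ac': from fail(5)=0 chase 'c': 0 ⇒ 1;  out=∅∪out(1)=∅
  fail(15) 'bb': from fail(6)=0 chase 'b': 0 ⇒ 6;  out={6}∪out(6)={6}
  fail(3) 'ccb': from fail(2)=1 chase 'b': 1→0 ⇒ 6;  out=∅∪out(6)=∅
  fail(8) 'bab': from fail(7)=5 chase 'b': 5→0 ⇒ 6;  out=∅∪out(6)=∅
  fail(11) 'acc': from fail(10)=1 chase 'c': 1 ⇒ 2;  out=∅∪out(2)={3}
  fail(13) 'bac': from fail(7)=5 chase 'c': 5 ⇒ 10;  out=∅∪out(10)=∅
  fail(16) 'acb': from fail(10)=1 chase 'b': 1→0 ⇒ 6;  out={7}∪out(6)={7}
  fail(4) 'ccbb': from fail(3)=6 chase 'b': 6 ⇒ 15;  out={0}∪out(15)={0,6}
  fail(9) 'baba': from fail(8)=6 chase 'a': 6 ⇒ 7;  out={2}∪out(7)={1,2}
  fail(12) 'accc': from fail(11)=2 chase 'c': 2→1 ⇒ 2;  out={4}∪out(2)={3,4}
  fail(14) 'bacb': from fail(13)=10 chase 'b': 10 ⇒ 16;  out={5}∪out(16)={5,7}

Run:
pos 0 'a': at 5  ** P1@[0:0]
pos 1 'c': at 10
pos 2 'c': at 11  ** P3@[1:2]
pos 3 'b': at 3 ·f
pos 4 'b': at 4  ** P0@[1:4],P6@[3:4]
pos 5 'c': at 1 ·f
pos 6 'c': at 2  ** P3@[5:6]
pos 7 'a': at 5 ·f  ** P1@[7:7]
pos 8 'a': at 5 ·f  ** P1@[8:8]
pos 9 'c': at 10
pos 10 'c': at 11  ** P3@[9:10]
pos 11 'b': at 3 ·f
pos 12 'a': at 7 ·f  ** P1@[12:12]
pos 13 'c': at 13
pos 14 'b': at 14  ** P5@[11:14],P7@[12:14]
pos 15 'c': at 1 ·f
pos 16 'c': at 2  ** P3@[15:16]
pos 17 'b': at 3
pos 18 'b': at 4  ** P0@[15:18],P6@[17:18]
pos 19 'b': at 15 ·f  ** P6@[18:19]
pos 20 'a': at 7 ·f  ** P1@[20:20]
pos 21 'c': at 13
pos 22 'c': at 11 ·f  ** P3@[21:22]
pos 23 'a': at 5 ·f  ** P1@[23:23]
pos 24 'b': at 6 ·f
pos 25 'a': at 7  ** P1@[25:25]
pos 26 'c': at 13
pos 27 'c': at 11 ·f  ** P3@[26:27]
pos 28 'c': at 12  ** P3@[27:28],P4@[25:28]
pos 29 'a': at 5 ·f  ** P1@[29:29]
pos 30 'c': at 10
pos 31 'c': at 11  ** P3@[30:31]
pos 32 'c': at 12  ** P3@[31:32],P4@[29:32]
pos 33 'c': at 2 ·f  ** P3@[32:33]
pos 34 'b': at 3
pos 35 'a': at 7 ·f  ** P1@[35:35]
pos 36 'b': at 8
pos 37 'a': at 9  ** P1@[37:37],P2@[34:37]
pos 38 'b': at 8 ·f
pos 39 'a': at 9  ** P1@[39:39],P2@[36:39]
pos 40 'b': at 8 ·f
pos 41 'b': at 15 ·f  ** P6@[40:41]
pos 42 'b': at 15 ·f  ** P6@[41:42]
pos 43 'a': at 7 ·f  ** P1@[43:43]
pos 44 'c': at 13
pos 45 'b': at 14  ** P5@[42:45],P7@[43:45]
pos 46 'a': at 7 ·f  ** P1@[46:46]
pos 47 'a': at 5 ·f  ** P1@[47:47]
pos 48 'b': at 6 ·f
pos 49 'b': at 15  ** P6@[48:49]
pos 50 'a': at 7 ·f  ** P1@[50:50]
pos 51 'c': at 13
pos 52 'b': at 14  ** P5@[49:52],P7@[50:52]
pos 53 'a': at 7 ·f  ** P1@[53:53]
pos 54 'c': at 13
pos 55 'c': at 11 ·f  ** P3@[54:55]

All matches (sorted): [[0,1],[2,3],[4,0],[4,6],[6,3],[7,1],[8,1],[10,3],[12,1],[14,5],[14,7],[16,3],[18,0],[18,6],[19,6],[20,1],[22,3],[23,1],[25,1],[27,3],[28,3],[28,4],[29,1],[31,3],[32,3],[32,4],[33,3],[35,1],[37,1],[37,2],[39,1],[39,2],[41,6],[42,6],[43,1],[45,5],[45,7],[46,1],[47,1],[49,6],[50,1],[52,5],[52,7],[53,1],[55,3]]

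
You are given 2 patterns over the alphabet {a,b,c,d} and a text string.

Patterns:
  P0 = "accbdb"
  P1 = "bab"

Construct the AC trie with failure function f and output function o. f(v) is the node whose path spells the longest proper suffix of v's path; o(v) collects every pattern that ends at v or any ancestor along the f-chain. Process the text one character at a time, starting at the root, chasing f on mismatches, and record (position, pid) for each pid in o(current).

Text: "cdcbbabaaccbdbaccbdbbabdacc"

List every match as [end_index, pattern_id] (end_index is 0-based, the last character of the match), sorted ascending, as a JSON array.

Build:
Trie (insert patterns):
  n0 'ε': a→1 b→7
  n1 'a': c→2
  n2 'ac': c→3
  n3 'acc': b→4
  n4 'accb': d→5
  n5 'accbd': b→6
  n6 'accbdb': ·  ←P0
  n7 'b': a→8
  n8 'ba': b→9
  n9 'bab': ·  ←P1

BFS fail/out derivation:
  n1('a'): parent n0 fail=0; on 'a' 0 → fail=0;  out ∅∪∅=∅
  n7('b'): parent n0 fail=0; on 'b' 0 → fail=0;  out ∅∪∅=∅
  n2('ac'): parent n1 fail=0; on 'c' 0 → fail=0;  out ∅∪∅=∅
  n8('ba'): parent n7 fail=0; on 'a' 0 → fail=1;  out ∅∪∅=∅
  n3('acc'): parent n2 fail=0; on 'c' 0 → fail=0;  out ∅∪∅=∅
  n9('bab'): parent n8 fail=1; on 'b' 1→0 → fail=7;  out {1}∪∅={1}
  n4('accb'): parent n3 fail=0; on 'b' 0 → fail=7;  out ∅∪∅=∅
  n5('accbd'): parent n4 fail=7; on 'd' 7→0 → fail=0;  out ∅∪∅=∅
  n6('accbdb'): parent n5 fail=0; on 'b' 0 → fail=7;  out {0}∪∅={0}

Text stream:
[0] read 'c'  n0⇒n0
[1] read 'd'  n0⇒n0
[2] read 'c'  n0⇒n0
[3] read 'b'  n0⇒n7
[4] read 'b'  n7⇒n7 (via fail)
[5] read 'a'  n7⇒n8
[6] read 'b'  n8⇒n9  ** P1@[4:6]
[7] read 'a'  n9⇒n8 (via fail)
[8] read 'a'  n8⇒n1 (via fail)
[9] read 'c'  n1⇒n2
[10] read 'c'  n2⇒n3
[11] read 'b'  n3⇒n4
[12] read 'd'  n4⇒n5
[13] read 'b'  n5⇒n6  ** P0@[8:13]
[14] read 'a'  n6⇒n8 (via fail)
[15] read 'c'  n8⇒n2 (via fail)
[16] read 'c'  n2⇒n3
[17] read 'b'  n3⇒n4
[18] read 'd'  n4⇒n5
[19] read 'b'  n5⇒n6  ** P0@[14:19]
[20] read 'b'  n6⇒n7 (via fail)
[21] read 'a'  n7⇒n8
[22] read 'b'  n8⇒n9  ** P1@[20:22]
[23] read 'd'  n9⇒n0 (via fail)
[24] read 'a'  n0⇒n1
[25] read 'c'  n1⇒n2
[26] read 'c'  n2⇒n3

All matches (sorted): [[6,1],[13,0],[19,0],[22,1]]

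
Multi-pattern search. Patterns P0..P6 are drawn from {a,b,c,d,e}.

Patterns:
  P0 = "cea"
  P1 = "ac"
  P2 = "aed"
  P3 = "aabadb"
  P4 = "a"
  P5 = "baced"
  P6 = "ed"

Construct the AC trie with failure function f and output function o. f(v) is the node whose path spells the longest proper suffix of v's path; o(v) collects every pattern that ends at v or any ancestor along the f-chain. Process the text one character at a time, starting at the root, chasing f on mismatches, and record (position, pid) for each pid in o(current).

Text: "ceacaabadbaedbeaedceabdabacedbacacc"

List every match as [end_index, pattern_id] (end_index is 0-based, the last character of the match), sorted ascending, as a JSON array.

Construct AC machine:
Trie (insert patterns):
  n0 'ε': a→4 b→13 c→1 e→18
  n1 'c': e→2
  n2 'ce': a→3
  n3 'cea': ·  [P0 ends]
  n4 'a': a→8 c→5 e→6  [P4 ends]
  n5 'ac': ·  [P1 ends]
  n6 'ae': d→7
  n7 'aed': ·  [P2 ends]
  n8 'aa': b→9
  n9 'aab': a→10
  n10 'aaba': d→11
  n11 'aabad': b→12
  n12 'aabadb': ·  [P3 ends]
  n13 'b': a→14
  n14 'ba': c→15
  n15 'bac': e→16
  n16 'bace': d→17
  n17 'baced': ·  [P5 ends]
  n18 'e': d→19
  n19 'ed': ·  [P6 ends]

Failure links (BFS by depth):
  n1('c'): parent n0 fail=0; on 'c' 0 → fail=0;  out ∅∪∅=∅
  n4('a'): parent n0 fail=0; on 'a' 0 → fail=0;  out {4}∪∅={4}
  n13('b'): parent n0 fail=0; on 'b' 0 → fail=0;  out ∅∪∅=∅
  n18('e'): parent n0 fail=0; on 'e' 0 → fail=0;  out ∅∪∅=∅
  n2('ce'): parent n1 fail=0; on 'e' 0 → fail=18;  out ∅∪∅=∅
  n5('ac'): parent n4 fail=0; on 'c' 0 → fail=1;  out {1}∪∅={1}
  n6('ae'): parent n4 fail=0; on 'e' 0 → fail=18;  out ∅∪∅=∅
  n8('aa'): parent n4 fail=0; on 'a' 0 → fail=4;  out ∅∪{4}={4}
  n14('ba'): parent n13 fail=0; on 'a' 0 → fail=4;  out ∅∪{4}={4}
  n19('ed'): parent n18 fail=0; on 'd' 0 → fail=0;  out {6}∪∅={6}
  n3('cea'): parent n2 fail=18; on 'a' 18→0 → fail=4;  out {0}∪{4}={0,4}
  n7('aed'): parent n6 fail=18; on 'd' 18 → fail=19;  out {2}∪{6}={2,6}
  n9('aab'): parent n8 fail=4; on 'b' 4→0 → fail=13;  out ∅∪∅=∅
  n15('bac'): parent n14 fail=4; on 'c' 4 → fail=5;  out ∅∪{1}={1}
  n10('aaba'): parent n9 fail=13; on 'a' 13 → fail=14;  out ∅∪{4}={4}
  n16('bace'): parent n15 fail=5; on 'e' 5→1 → fail=2;  out ∅∪∅=∅
  n11('aabad'): parent n10 fail=14; on 'd' 14→4→0 → fail=0;  out ∅∪∅=∅
  n17('baced'): parent n16 fail=2; on 'd' 2→18 → fail=19;  out {5}∪{6}={5,6}
  n12('aabadb'): parent n11 fail=0; on 'b' 0 → fail=13;  out {3}∪∅={3}

Text stream:
[0] read 'c'  n0⇒n1
[1] read 'e'  n1⇒n2
[2] read 'a'  n2⇒n3  emit P0@[0:2],P4@[2:2]
[3] read 'c'  n3⇒n5 (via fail)  emit P1@[2:3]
[4] read 'a'  n5⇒n4 (via fail)  emit P4@[4:4]
[5] read 'a'  n4⇒n8  emit P4@[5:5]
[6] read 'b'  n8⇒n9
[7] read 'a'  n9⇒n10  emit P4@[7:7]
[8] read 'd'  n10⇒n11
[9] read 'b'  n11⇒n12  emit P3@[4:9]
[10] read 'a'  n12⇒n14 (via fail)  emit P4@[10:10]
[11] read 'e'  n14⇒n6 (via fail)
[12] read 'd'  n6⇒n7  emit P2@[10:12],P6@[11:12]
[13] read 'b'  n7⇒n13 (via fail)
[14] read 'e'  n13⇒n18 (via fail)
[15] read 'a'  n18⇒n4 (via fail)  emit P4@[15:15]
[16] read 'e'  n4⇒n6
[17] read 'd'  n6⇒n7  emit P2@[15:17],P6@[16:17]
[18] read 'c'  n7⇒n1 (via fail)
[19] read 'e'  n1⇒n2
[20] read 'a'  n2⇒n3  emit P0@[18:20],P4@[20:20]
[21] read 'b'  n3⇒n13 (via fail)
[22] read 'd'  n13⇒n0 (via fail)
[23] read 'a'  n0⇒n4  emit P4@[23:23]
[24] read 'b'  n4⇒n13 (via fail)
[25] read 'a'  n13⇒n14  emit P4@[25:25]
[26] read 'c'  n14⇒n15  emit P1@[25:26]
[27] read 'e'  n15⇒n16
[28] read 'd'  n16⇒n17  emit P5@[24:28],P6@[27:28]
[29] read 'b'  n17⇒n13 (via fail)
[30] read 'a'  n13⇒n14  emit P4@[30:30]
[31] read 'c'  n14⇒n15  emit P1@[30:31]
[32] read 'a'  n15⇒n4 (via fail)  emit P4@[32:32]
[33] read 'c'  n4⇒n5  emit P1@[32:33]
[34] read 'c'  n5⇒n1 (via fail)

All matches (sorted): [[2,0],[2,4],[3,1],[4,4],[5,4],[7,4],[9,3],[10,4],[12,2],[12,6],[15,4],[17,2],[17,6],[20,0],[20,4],[23,4],[25,4],[26,1],[28,5],[28,6],[30,4],[31,1],[32,4],[33,1]]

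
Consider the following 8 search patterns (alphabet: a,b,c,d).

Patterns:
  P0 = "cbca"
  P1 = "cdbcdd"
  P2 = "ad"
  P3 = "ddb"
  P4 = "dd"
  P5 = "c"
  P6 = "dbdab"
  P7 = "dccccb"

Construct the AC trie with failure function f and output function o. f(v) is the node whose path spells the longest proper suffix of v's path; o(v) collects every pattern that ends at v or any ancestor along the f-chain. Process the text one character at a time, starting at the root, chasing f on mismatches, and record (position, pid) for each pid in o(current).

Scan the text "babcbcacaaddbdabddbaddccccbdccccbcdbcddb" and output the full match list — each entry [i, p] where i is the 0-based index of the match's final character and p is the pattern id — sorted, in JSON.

Construct AC machine:
Trie nodes:
  n0 'ε': a→10 c→1 d→12
  n1 'c': b→2 d→5  ←P5
  n2 'cb': c→3
  n3 'cbc': a→4
  n4 'cbca': ·  ←P0
  n5 'cd': b→6
  n6 'cdb': c→7
  n7 'cdbc': d→8
  n8 'cdbcd': d→9
  n9 'cdbcdd': ·  ←P1
  n10 'a': d→11
  n11 'ad': ·  ←P2
  n12 'd': b→15 c→19 d→13
  n13 'dd': b→14  ←P4
  n14 'ddb': ·  ←P3
  n15 'db': d→16
  n16 'dbd': a→17
  n17 'dbda': b→18
  n18 'dbdab': ·  ←P6
  n19 'dc': c→20
  n20 'dcc': c→21
  n21 'dccc': c→22
  n22 'dcccc': b→23
  n23 'dccccb': ·  ←P7

BFS fail/out derivation:
  fail(1) 'c': from fail(0)=0 chase 'c': 0 ⇒ 0;  out={5}∪out(0)={5}
  fail(10) 'a': from fail(0)=0 chase 'a': 0 ⇒ 0;  out=∅∪out(0)=∅
  fail(12) 'd': from fail(0)=0 chase 'd': 0 ⇒ 0;  out=∅∪out(0)=∅
  fail(2) 'cb': from fail(1)=0 chase 'b': 0 ⇒ 0;  out=∅∪out(0)=∅
  fail(5) 'cd': from fail(1)=0 chase 'd': 0 ⇒ 12;  out=∅∪out(12)=∅
  fail(11) 'ad': from fail(10)=0 chase 'd': 0 ⇒ 12;  out={2}∪out(12)={2}
  fail(13) 'dd': from fail(12)=0 chase 'd': 0 ⇒ 12;  out={4}∪out(12)={4}
  fail(15) 'db': from fail(12)=0 chase 'b': 0 ⇒ 0;  out=∅∪out(0)=∅
  fail(19) 'dc': from fail(12)=0 chase 'c': 0 ⇒ 1;  out=∅∪out(1)={5}
  fail(3) 'cbc': from fail(2)=0 chase 'c': 0 ⇒ 1;  out=∅∪out(1)={5}
  fail(6) 'cdb': from fail(5)=12 chase 'b': 12 ⇒ 15;  out=∅∪out(15)=∅
  fail(14) 'ddb': from fail(13)=12 chase 'b': 12 ⇒ 15;  out={3}∪out(15)={3}
  fail(16) 'dbd': from fail(15)=0 chase 'd': 0 ⇒ 12;  out=∅∪out(12)=∅
  fail(20) 'dcc': from fail(19)=1 chase 'c': 1→0 ⇒ 1;  out=∅∪out(1)={5}
  fail(4) 'cbca': from fail(3)=1 chase 'a': 1→0 ⇒ 10;  out={0}∪out(10)={0}
  fail(7) 'cdbc': from fail(6)=15 chase 'c': 15→0 ⇒ 1;  out=∅∪out(1)={5}
  fail(17) 'dbda': from fail(16)=12 chase 'a': 12→0 ⇒ 10;  out=∅∪out(10)=∅
  fail(21) 'dccc': from fail(20)=1 chase 'c': 1→0 ⇒ 1;  out=∅∪out(1)={5}
  fail(8) 'cdbcd': from fail(7)=1 chase 'd': 1 ⇒ 5;  out=∅∪out(5)=∅
  fail(18) 'dbdab': from fail(17)=10 chase 'b': 10→0 ⇒ 0;  out={6}∪out(0)={6}
  fail(22) 'dcccc': from fail(21)=1 chase 'c': 1→0 ⇒ 1;  out=∅∪out(1)={5}
  fail(9) 'cdbcdd': from fail(8)=5 chase 'd': 5→12 ⇒ 13;  out={1}∪out(13)={1,4}
  fail(23) 'dccccb': from fail(22)=1 chase 'b': 1 ⇒ 2;  out={7}∪out(2)={7}

Scan:
pos 0 'b': at 0
pos 1 'a': at 10
pos 2 'b': at 0 ·f
pos 3 'c': at 1  ** P5@[3:3]
pos 4 'b': at 2
pos 5 'c': at 3  ** P5@[5:5]
pos 6 'a': at 4  ** P0@[3:6]
pos 7 'c': at 1 ·f  ** P5@[7:7]
pos 8 'a': at 10 ·f
pos 9 'a': at 10 ·f
pos 10 'd': at 11  ** P2@[9:10]
pos 11 'd': at 13 ·f  ** P4@[10:11]
pos 12 'b': at 14  ** P3@[10:12]
pos 13 'd': at 16 ·f
pos 14 'a': at 17
pos 15 'b': at 18  ** P6@[11:15]
pos 16 'd': at 12 ·f
pos 17 'd': at 13  ** P4@[16:17]
pos 18 'b': at 14  ** P3@[16:18]
pos 19 'a': at 10 ·f
pos 20 'd': at 11  ** P2@[19:20]
pos 21 'd': at 13 ·f  ** P4@[20:21]
pos 22 'c': at 19 ·f  ** P5@[22:22]
pos 23 'c': at 20  ** P5@[23:23]
pos 24 'c': at 21  ** P5@[24:24]
pos 25 'c': at 22  ** P5@[25:25]
pos 26 'b': at 23  ** P7@[21:26]
pos 27 'd': at 12 ·f
pos 28 'c': at 19  ** P5@[28:28]
pos 29 'c': at 20  ** P5@[29:29]
pos 30 'c': at 21  ** P5@[30:30]
pos 31 'c': at 22  ** P5@[31:31]
pos 32 'b': at 23  ** P7@[27:32]
pos 33 'c': at 3 ·f  ** P5@[33:33]
pos 34 'd': at 5 ·f
pos 35 'b': at 6
pos 36 'c': at 7  ** P5@[36:36]
pos 37 'd': at 8
pos 38 'd': at 9  ** P1@[33:38],P4@[37:38]
pos 39 'b': at 14 ·f  ** P3@[37:39]

All matches (sorted): [[3,5],[5,5],[6,0],[7,5],[10,2],[11,4],[12,3],[15,6],[17,4],[18,3],[20,2],[21,4],[22,5],[23,5],[24,5],[25,5],[26,7],[28,5],[29,5],[30,5],[31,5],[32,7],[33,5],[36,5],[38,1],[38,4],[39,3]]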